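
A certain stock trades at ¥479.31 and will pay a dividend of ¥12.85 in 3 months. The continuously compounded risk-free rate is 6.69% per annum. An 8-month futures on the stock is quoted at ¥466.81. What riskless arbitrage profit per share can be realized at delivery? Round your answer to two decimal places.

¥21.15 per share

PV(dividends) I = 12.85·e^(−0.0669·3/12) = 12.6369
Fair futures F* = (S − I)·e^(rT) = (479.31 − 12.6369)·e^0.044600 = 466.6731 × 1.045610 = 487.9581
Market ¥466.81 < fair 487.9581: forward underpriced → reverse cash-and-carry (short the stock, invest proceeds at r, pay the dividends, go long the forward).
Profit at T = |F_mkt − F*| = |466.81 − 487.9581| = ¥21.15 per share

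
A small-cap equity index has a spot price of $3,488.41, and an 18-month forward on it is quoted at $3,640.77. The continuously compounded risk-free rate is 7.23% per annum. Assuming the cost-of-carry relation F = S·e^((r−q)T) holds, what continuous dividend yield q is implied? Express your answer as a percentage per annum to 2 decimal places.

4.38%

From F = S·e^((r−q)T): (r − q) = ln(F/S)/T
ln(3640.77/3488.41) = ln(1.043676) = 0.042749
(r − q) = 0.042749 / (18/12) = 0.028499
q = r − ln(F/S)/T = 0.0723 − 0.028499 = 0.043801
q = 4.38%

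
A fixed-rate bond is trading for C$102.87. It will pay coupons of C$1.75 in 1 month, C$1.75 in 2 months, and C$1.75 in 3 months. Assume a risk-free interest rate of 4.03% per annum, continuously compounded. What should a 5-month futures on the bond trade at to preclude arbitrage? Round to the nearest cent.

C$99.31

PV(coupons) I = 1.75·e^(−0.0403·1/12) + 1.75·e^(−0.0403·2/12) + 1.75·e^(−0.0403·3/12)
I = 1.7441 + 1.7383 + 1.7325 = 5.2149
F = (S − I)·e^(rT) = (102.87 − 5.2149) · e^(0.0403·5/12)
= 97.6551 · e^0.016792 = 97.6551 × 1.016934 = C$99.31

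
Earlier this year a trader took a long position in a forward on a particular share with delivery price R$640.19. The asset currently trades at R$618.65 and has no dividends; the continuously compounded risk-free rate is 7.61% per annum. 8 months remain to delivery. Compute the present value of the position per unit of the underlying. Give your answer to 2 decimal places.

R$10.13

Current fair forward for the remaining 8 months: F = S·e^(r·T), r = 0.0761
F = 618.65 · e^(0.0761 × 8/12) = 618.65 × 1.052042 = 650.8458
Value of long forward = (F − K)·e^(−rT) = (650.8458 − 640.19) · e^(−0.0761·8/12)
= 10.6558 × 0.950532 = 10.13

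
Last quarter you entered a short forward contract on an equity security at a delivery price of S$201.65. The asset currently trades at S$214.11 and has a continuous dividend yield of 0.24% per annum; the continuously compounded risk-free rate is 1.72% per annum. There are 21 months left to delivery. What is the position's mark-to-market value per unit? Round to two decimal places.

Current fair forward for the remaining 21 months: F = S·e^((r − q)·T), (r − q) = 0.0172 − 0.0024 = 0.0148
F = 214.11 · e^(0.0148 × 21/12) = 214.11 × 1.026238 = 219.7278
Value of long forward = (F − K)·e^(−rT) = (219.7278 − 201.65) · e^(−0.0172·21/12)
= 18.0778 × 0.970348 = 17.54
Short position value = −(long value) = -S$17.54

-S$17.54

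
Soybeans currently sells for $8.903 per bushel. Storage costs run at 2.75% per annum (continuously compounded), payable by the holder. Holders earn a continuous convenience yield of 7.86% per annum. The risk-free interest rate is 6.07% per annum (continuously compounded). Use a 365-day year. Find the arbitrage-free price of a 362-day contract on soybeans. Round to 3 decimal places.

Net carry = r + u − y = 0.0607 + 0.0275 − 0.0786 = 0.0096
F = S·e^((r+u−y)T) = 8.903 · e^(0.0096 × 362/365) = 8.903 · e^0.009521
= 8.903 × 1.009566 = $8.988 per bushel

$8.988 per bushel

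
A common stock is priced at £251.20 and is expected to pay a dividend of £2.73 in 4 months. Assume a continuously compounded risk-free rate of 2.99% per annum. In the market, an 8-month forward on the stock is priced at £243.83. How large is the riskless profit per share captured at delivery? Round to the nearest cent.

£9.67 per share

PV(dividends) I = 2.73·e^(−0.0299·4/12) = 2.7029
Fair forward F* = (S − I)·e^(rT) = (251.20 − 2.7029)·e^0.019933 = 248.4971 × 1.020133 = 253.5001
Market £243.83 < fair 253.5001: forward underpriced → reverse cash-and-carry (short the stock, invest proceeds at r, pay the dividends, go long the forward).
Profit at T = |F_mkt − F*| = |243.83 − 253.5001| = £9.67 per share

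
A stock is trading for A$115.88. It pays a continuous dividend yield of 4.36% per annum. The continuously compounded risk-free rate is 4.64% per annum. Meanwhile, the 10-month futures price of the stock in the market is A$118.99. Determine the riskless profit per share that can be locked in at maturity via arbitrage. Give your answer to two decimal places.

A$2.84 per share

Fair futures: F* = S·e^(carry·T), with carry = (r − q) = 0.0464 − 0.0436 = 0.0028
F* = 115.88 · e^(0.0028 × 10/12) = 115.88 · e^0.002333 = 115.88 × 1.002336 = A$116.1507
Market A$118.99 > fair A$116.1507: forward overpriced → cash-and-carry (buy spot, short the forward).
At maturity, profit = |F_mkt − F*| = |118.99 − 116.1507| = A$2.84 per share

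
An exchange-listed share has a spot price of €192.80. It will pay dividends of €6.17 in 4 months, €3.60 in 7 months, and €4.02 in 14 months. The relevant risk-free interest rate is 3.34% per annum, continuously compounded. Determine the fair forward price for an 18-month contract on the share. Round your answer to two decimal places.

PV(dividends) I = 6.17·e^(−0.0334·4/12) + 3.60·e^(−0.0334·7/12) + 4.02·e^(−0.0334·14/12)
I = 6.1017 + 3.5305 + 3.8664 = 13.4986
F = (S − I)·e^(rT) = (192.80 − 13.4986) · e^(0.0334·18/12)
= 179.3014 · e^0.050100 = 179.3014 × 1.051376 = €188.51

€188.51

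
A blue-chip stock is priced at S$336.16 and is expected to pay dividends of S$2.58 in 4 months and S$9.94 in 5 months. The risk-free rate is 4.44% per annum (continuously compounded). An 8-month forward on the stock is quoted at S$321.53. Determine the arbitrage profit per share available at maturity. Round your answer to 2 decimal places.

S$12.06 per share

PV(dividends) I = 2.58·e^(−0.0444·4/12) + 9.94·e^(−0.0444·5/12) = 12.2999
Fair forward F* = (S − I)·e^(rT) = (336.16 − 12.2999)·e^0.029600 = 323.8601 × 1.030042 = 333.5895
Market S$321.53 < fair 333.5895: forward underpriced → reverse cash-and-carry (short the stock, invest proceeds at r, pay the dividends, go long the forward).
Profit at T = |F_mkt − F*| = |321.53 − 333.5895| = S$12.06 per share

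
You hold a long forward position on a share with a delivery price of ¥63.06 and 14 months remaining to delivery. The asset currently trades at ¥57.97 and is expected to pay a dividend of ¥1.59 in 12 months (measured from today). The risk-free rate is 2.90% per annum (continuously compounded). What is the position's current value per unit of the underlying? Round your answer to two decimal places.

PV(remaining dividends) I = 1.59·e^(−0.0290·12/12) = 1.5446
Current forward F = (S − I)·e^(rT) = (57.97 − 1.5446)·e^(0.0290·14/12) = 56.4254 × 1.034412 = 58.3671
Value (long) = (F − K)·e^(−rT) = (58.3671 − 63.06) × 0.966733 = -4.5368
Value = -¥4.54

-¥4.54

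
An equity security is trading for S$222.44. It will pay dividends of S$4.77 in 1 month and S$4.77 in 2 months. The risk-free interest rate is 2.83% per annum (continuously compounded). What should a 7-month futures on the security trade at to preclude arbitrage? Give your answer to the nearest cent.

PV(dividends) I = 4.77·e^(−0.0283·1/12) + 4.77·e^(−0.0283·2/12)
I = 4.7588 + 4.7476 = 9.5064
F = (S − I)·e^(rT) = (222.44 − 9.5064) · e^(0.0283·7/12)
= 212.9336 · e^0.016508 = 212.9336 × 1.016645 = S$216.48

S$216.48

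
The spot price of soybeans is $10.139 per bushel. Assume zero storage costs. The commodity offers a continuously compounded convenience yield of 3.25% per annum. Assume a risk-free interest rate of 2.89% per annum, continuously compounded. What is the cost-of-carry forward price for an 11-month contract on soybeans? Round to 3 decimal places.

$10.106 per bushel

Net carry = r + u − y = 0.0289 + 0.0000 − 0.0325 = -0.0036
F = S·e^((r+u−y)T) = 10.139 · e^(-0.0036 × 11/12) = 10.139 · e^-0.003300
= 10.139 × 0.996705 = $10.106 per bushel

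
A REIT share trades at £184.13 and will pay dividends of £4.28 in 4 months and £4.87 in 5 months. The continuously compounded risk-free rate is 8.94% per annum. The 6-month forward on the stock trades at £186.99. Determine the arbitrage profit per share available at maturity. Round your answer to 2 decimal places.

£3.69 per share

PV(dividends) I = 4.28·e^(−0.0894·4/12) + 4.87·e^(−0.0894·5/12) = 8.8463
Fair forward F* = (S − I)·e^(rT) = (184.13 − 8.8463)·e^0.044700 = 175.2837 × 1.045714 = 183.2966
Market £186.99 > fair 183.2966: forward overpriced → cash-and-carry (borrow at r, buy the stock and collect the dividends, short the forward).
Profit at T = |F_mkt − F*| = |186.99 − 183.2966| = £3.69 per share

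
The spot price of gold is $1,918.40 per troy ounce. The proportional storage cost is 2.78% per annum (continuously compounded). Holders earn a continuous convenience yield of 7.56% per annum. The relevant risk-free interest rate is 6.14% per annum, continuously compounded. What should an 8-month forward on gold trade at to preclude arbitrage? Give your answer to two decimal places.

$1,935.87 per troy ounce

Net carry = r + u − y = 0.0614 + 0.0278 − 0.0756 = 0.0136
F = S·e^((r+u−y)T) = 1918.40 · e^(0.0136 × 8/12) = 1918.40 · e^0.00906667
= 1918.40 × 1.00910790 = $1,935.87 per troy ounce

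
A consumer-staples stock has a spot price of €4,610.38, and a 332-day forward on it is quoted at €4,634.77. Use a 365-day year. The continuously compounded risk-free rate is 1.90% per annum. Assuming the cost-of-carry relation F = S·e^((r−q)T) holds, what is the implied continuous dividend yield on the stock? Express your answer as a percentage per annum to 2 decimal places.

From F = S·e^((r−q)T): (r − q) = ln(F/S)/T
ln(4634.77/4610.38) = ln(1.005290) = 0.005276
(r − q) = 0.005276 / (332/365) = 0.005800
q = r − ln(F/S)/T = 0.0190 − 0.005800 = 0.013200
q = 1.32%

1.32%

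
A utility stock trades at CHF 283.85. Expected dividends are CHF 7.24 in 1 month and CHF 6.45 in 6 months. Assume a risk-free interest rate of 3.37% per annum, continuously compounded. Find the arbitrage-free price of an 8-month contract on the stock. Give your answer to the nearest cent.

CHF 276.43

PV(dividends) I = 7.24·e^(−0.0337·1/12) + 6.45·e^(−0.0337·6/12)
I = 7.2197 + 6.3422 = 13.5619
F = (S − I)·e^(rT) = (283.85 − 13.5619) · e^(0.0337·8/12)
= 270.2881 · e^0.022467 = 270.2881 × 1.022721 = CHF 276.43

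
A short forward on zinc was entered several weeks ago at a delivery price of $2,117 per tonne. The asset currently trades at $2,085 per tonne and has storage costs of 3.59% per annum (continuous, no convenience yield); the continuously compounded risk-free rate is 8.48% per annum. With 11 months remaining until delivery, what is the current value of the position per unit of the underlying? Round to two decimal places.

-$196.08 per tonne

Current fair forward for the remaining 11 months: F = S·e^((r + u)·T), (r + u) = 0.0848 + 0.0359 = 0.1207
F = 2085 · e^(0.1207 × 11/12) = 2085 × 1.11699458 = 2328.9337
Value of long forward = (F − K)·e^(−rT) = (2328.9337 − 2117) · e^(−0.0848·11/12)
= 211.9337 × 0.92521112 = 196.08
Short position value = −(long value) = -$196.08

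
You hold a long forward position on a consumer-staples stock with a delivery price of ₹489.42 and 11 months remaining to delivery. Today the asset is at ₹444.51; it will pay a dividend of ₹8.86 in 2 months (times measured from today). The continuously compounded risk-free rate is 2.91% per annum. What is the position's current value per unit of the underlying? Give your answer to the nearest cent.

-₹40.84

PV(remaining dividends) I = 8.86·e^(−0.0291·2/12) = 8.8171
Current forward F = (S − I)·e^(rT) = (444.51 − 8.8171)·e^(0.0291·11/12) = 435.6929 × 1.027034 = 447.4714
Value (long) = (F − K)·e^(−rT) = (447.4714 − 489.42) × 0.973678 = -40.8444
Value = -₹40.84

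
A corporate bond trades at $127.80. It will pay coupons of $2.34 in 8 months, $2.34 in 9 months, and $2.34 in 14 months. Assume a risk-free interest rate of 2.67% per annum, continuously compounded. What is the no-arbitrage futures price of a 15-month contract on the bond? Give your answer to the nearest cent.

$125.04

PV(coupons) I = 2.34·e^(−0.0267·8/12) + 2.34·e^(−0.0267·9/12) + 2.34·e^(−0.0267·14/12)
I = 2.2987 + 2.2936 + 2.2682 = 6.8605
F = (S − I)·e^(rT) = (127.80 − 6.8605) · e^(0.0267·15/12)
= 120.9395 · e^0.033375 = 120.9395 × 1.033938 = $125.04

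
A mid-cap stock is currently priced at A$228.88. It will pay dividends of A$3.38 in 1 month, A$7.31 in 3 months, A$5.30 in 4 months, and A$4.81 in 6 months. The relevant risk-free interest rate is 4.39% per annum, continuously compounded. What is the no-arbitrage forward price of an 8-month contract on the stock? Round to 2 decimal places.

PV(dividends) I = 3.38·e^(−0.0439·1/12) + 7.31·e^(−0.0439·3/12) + 5.30·e^(−0.0439·4/12) + 4.81·e^(−0.0439·6/12)
I = 3.3677 + 7.2302 + 5.2230 + 4.7056 = 20.5265
F = (S − I)·e^(rT) = (228.88 − 20.5265) · e^(0.0439·8/12)
= 208.3535 · e^0.029267 = 208.3535 × 1.029699 = A$214.54

A$214.54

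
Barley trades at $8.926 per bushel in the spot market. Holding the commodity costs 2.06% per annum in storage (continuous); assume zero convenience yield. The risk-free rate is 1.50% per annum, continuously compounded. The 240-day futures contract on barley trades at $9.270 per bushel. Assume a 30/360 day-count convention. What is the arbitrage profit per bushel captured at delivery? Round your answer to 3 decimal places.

$0.130 per bushel

Fair futures: F* = S·e^(carry·T), with carry = (r + u) = 0.0150 + 0.0206 = 0.0356
F* = 8.926 · e^(0.0356 × 240/360) = 8.926 · e^0.023733 = 8.926 × 1.024017 = $9.1404
Market $9.270 > fair $9.1404: forward overpriced → cash-and-carry (buy spot, short the forward).
At maturity, profit = |F_mkt − F*| = |9.270 − 9.1404| = $0.130 per bushel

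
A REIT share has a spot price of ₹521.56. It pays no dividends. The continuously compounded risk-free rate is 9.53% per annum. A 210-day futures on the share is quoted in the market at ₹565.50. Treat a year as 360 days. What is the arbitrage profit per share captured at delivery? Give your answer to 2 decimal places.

Fair futures: F* = S·e^(carry·T), with carry = r = 0.0953
F* = 521.56 · e^(0.0953 × 210/360) = 521.56 · e^0.055592 = 521.56 × 1.057166 = ₹551.3755
Market ₹565.50 > fair ₹551.3755: forward overpriced → cash-and-carry (buy spot, short the forward).
At maturity, profit = |F_mkt − F*| = |565.50 − 551.3755| = ₹14.12 per share

₹14.12 per share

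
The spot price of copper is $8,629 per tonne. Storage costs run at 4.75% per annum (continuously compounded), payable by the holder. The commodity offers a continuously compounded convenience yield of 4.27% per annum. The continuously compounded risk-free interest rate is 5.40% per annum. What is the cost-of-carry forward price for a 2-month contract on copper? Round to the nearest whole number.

$8,714 per tonne

Net carry = r + u − y = 0.0540 + 0.0475 − 0.0427 = 0.0588
F = S·e^((r+u−y)T) = 8629 · e^(0.0588 × 2/12) = 8629 · e^0.009800
= 8629 × 1.009848 = $8,714 per tonne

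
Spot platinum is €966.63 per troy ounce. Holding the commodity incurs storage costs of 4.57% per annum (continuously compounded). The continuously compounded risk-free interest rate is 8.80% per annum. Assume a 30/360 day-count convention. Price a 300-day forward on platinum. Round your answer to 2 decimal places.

Net carry = r + u − y = 0.0880 + 0.0457 − 0.0000 = 0.1337
F = S·e^((r+u−y)T) = 966.63 · e^(0.1337 × 300/360) = 966.63 · e^0.111417
= 966.63 × 1.117861 = €1,080.56 per troy ounce

€1,080.56 per troy ounce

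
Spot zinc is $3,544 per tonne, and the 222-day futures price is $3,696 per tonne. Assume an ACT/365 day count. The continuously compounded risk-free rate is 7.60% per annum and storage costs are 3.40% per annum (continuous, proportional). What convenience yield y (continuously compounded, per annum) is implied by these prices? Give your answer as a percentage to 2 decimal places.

F = S·e^((r+u−y)T) ⇒ (r+u−y) = ln(F/S)/T
ln(3696/3544) = 0.041995; /T ⇒ 0.069046
y = r + u − ln(F/S)/T = 0.0760 + 0.0340 − 0.069046 = 0.040954
y = 4.10%

4.10%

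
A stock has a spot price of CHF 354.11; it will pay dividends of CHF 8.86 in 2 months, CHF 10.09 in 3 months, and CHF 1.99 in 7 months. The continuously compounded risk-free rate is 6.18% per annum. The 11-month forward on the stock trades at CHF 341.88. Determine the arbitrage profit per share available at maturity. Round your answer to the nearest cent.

CHF 11.04 per share

PV(dividends) I = 8.86·e^(−0.0618·2/12) + 10.09·e^(−0.0618·3/12) + 1.99·e^(−0.0618·7/12) = 20.6241
Fair forward F* = (S − I)·e^(rT) = (354.11 − 20.6241)·e^0.056650 = 333.4859 × 1.058285 = 352.9231
Market CHF 341.88 < fair 352.9231: forward underpriced → reverse cash-and-carry (short the stock, invest proceeds at r, pay the dividends, go long the forward).
Profit at T = |F_mkt − F*| = |341.88 − 352.9231| = CHF 11.04 per share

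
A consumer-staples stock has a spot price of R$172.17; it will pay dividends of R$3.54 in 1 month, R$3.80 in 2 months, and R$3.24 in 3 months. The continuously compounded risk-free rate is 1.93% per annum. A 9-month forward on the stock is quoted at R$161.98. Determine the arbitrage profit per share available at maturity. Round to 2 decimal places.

R$2.00 per share

PV(dividends) I = 3.54·e^(−0.0193·1/12) + 3.80·e^(−0.0193·2/12) + 3.24·e^(−0.0193·3/12) = 10.5465
Fair forward F* = (S − I)·e^(rT) = (172.17 − 10.5465)·e^0.014475 = 161.6235 × 1.014580 = 163.9800
Market R$161.98 < fair 163.9800: forward underpriced → reverse cash-and-carry (short the stock, invest proceeds at r, pay the dividends, go long the forward).
Profit at T = |F_mkt − F*| = |161.98 − 163.9800| = R$2.00 per share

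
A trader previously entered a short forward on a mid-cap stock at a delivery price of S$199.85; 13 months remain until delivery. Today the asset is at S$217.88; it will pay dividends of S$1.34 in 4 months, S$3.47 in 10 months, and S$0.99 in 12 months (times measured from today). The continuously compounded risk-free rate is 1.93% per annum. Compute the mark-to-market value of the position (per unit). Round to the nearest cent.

-S$16.45

PV(remaining dividends) I = 1.34·e^(−0.0193·4/12) + 3.47·e^(−0.0193·10/12) + 0.99·e^(−0.0193·12/12) = 5.7171
Current forward F = (S − I)·e^(rT) = (217.88 − 5.7171)·e^(0.0193·13/12) = 212.1629 × 1.021128 = 216.6455
Value (long) = (F − K)·e^(−rT) = (216.6455 − 199.85) × 0.979309 = 16.4480
Short position value = −(long value) = -S$16.45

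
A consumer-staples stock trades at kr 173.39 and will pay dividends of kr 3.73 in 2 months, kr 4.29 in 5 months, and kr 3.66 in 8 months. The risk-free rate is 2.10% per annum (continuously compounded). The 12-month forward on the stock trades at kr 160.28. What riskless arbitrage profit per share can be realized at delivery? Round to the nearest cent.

kr 4.97 per share

PV(dividends) I = 3.73·e^(−0.0210·2/12) + 4.29·e^(−0.0210·5/12) + 3.66·e^(−0.0210·8/12) = 11.5787
Fair forward F* = (S − I)·e^(rT) = (173.39 − 11.5787)·e^0.021000 = 161.8113 × 1.021222 = 165.2453
Market kr 160.28 < fair 165.2453: forward underpriced → reverse cash-and-carry (short the stock, invest proceeds at r, pay the dividends, go long the forward).
Profit at T = |F_mkt − F*| = |160.28 − 165.2453| = kr 4.97 per share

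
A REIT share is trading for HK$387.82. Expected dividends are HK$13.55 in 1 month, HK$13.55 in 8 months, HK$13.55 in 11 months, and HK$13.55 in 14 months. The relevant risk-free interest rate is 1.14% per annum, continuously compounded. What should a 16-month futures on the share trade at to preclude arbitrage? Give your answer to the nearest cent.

PV(dividends) I = 13.55·e^(−0.0114·1/12) + 13.55·e^(−0.0114·8/12) + 13.55·e^(−0.0114·11/12) + 13.55·e^(−0.0114·14/12)
I = 13.5371 + 13.4474 + 13.4091 + 13.3710 = 53.7646
F = (S − I)·e^(rT) = (387.82 − 53.7646) · e^(0.0114·16/12)
= 334.0554 · e^0.015200 = 334.0554 × 1.015316 = HK$339.17

HK$339.17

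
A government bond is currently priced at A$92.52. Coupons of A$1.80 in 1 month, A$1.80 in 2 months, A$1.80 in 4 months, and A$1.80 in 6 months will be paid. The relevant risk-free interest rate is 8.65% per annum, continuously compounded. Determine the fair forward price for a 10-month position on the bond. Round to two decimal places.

A$91.88

PV(coupons) I = 1.80·e^(−0.0865·1/12) + 1.80·e^(−0.0865·2/12) + 1.80·e^(−0.0865·4/12) + 1.80·e^(−0.0865·6/12)
I = 1.7871 + 1.7742 + 1.7488 + 1.7238 = 7.0339
F = (S − I)·e^(rT) = (92.52 − 7.0339) · e^(0.0865·10/12)
= 85.4861 · e^0.072083 = 85.4861 × 1.074745 = A$91.88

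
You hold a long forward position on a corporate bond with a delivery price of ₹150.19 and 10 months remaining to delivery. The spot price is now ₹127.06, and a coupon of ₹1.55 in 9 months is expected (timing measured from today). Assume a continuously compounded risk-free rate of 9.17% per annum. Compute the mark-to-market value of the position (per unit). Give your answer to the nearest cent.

PV(remaining coupons) I = 1.55·e^(−0.0917·9/12) = 1.4470
Current forward F = (S − I)·e^(rT) = (127.06 − 1.4470)·e^(0.0917·10/12) = 125.6130 × 1.079412 = 135.5882
Value (long) = (F − K)·e^(−rT) = (135.5882 − 150.19) × 0.926430 = -13.5275
Value = -₹13.53

-₹13.53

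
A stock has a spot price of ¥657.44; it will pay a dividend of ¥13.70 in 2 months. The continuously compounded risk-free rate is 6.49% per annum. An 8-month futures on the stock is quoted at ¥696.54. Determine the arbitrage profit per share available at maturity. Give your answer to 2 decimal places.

¥24.18 per share

PV(dividends) I = 13.70·e^(−0.0649·2/12) = 13.5526
Fair futures F* = (S − I)·e^(rT) = (657.44 − 13.5526)·e^0.043267 = 643.8874 × 1.044217 = 672.3582
Market ¥696.54 > fair 672.3582: forward overpriced → cash-and-carry (borrow at r, buy the stock and collect the dividends, short the forward).
Profit at T = |F_mkt − F*| = |696.54 − 672.3582| = ¥24.18 per share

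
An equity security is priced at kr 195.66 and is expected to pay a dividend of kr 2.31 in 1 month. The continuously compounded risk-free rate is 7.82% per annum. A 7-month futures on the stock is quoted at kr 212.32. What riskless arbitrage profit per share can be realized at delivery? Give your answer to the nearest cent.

kr 9.93 per share

PV(dividends) I = 2.31·e^(−0.0782·1/12) = 2.2950
Fair futures F* = (S − I)·e^(rT) = (195.66 − 2.2950)·e^0.045617 = 193.3650 × 1.046673 = 202.3899
Market kr 212.32 > fair 202.3899: forward overpriced → cash-and-carry (borrow at r, buy the stock and collect the dividends, short the forward).
Profit at T = |F_mkt − F*| = |212.32 − 202.3899| = kr 9.93 per share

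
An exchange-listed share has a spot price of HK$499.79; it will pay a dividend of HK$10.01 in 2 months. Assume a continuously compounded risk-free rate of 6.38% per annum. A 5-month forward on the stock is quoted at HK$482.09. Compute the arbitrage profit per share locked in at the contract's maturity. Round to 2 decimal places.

PV(dividends) I = 10.01·e^(−0.0638·2/12) = 9.9041
Fair forward F* = (S − I)·e^(rT) = (499.79 − 9.9041)·e^0.026583 = 489.8859 × 1.026939 = 503.0829
Market HK$482.09 < fair 503.0829: forward underpriced → reverse cash-and-carry (short the stock, invest proceeds at r, pay the dividends, go long the forward).
Profit at T = |F_mkt − F*| = |482.09 − 503.0829| = HK$20.99 per share

HK$20.99 per share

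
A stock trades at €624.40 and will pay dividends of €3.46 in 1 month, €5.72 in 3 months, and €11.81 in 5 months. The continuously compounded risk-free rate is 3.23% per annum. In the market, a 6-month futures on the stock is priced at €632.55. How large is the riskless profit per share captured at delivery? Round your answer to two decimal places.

€19.10 per share

PV(dividends) I = 3.46·e^(−0.0323·1/12) + 5.72·e^(−0.0323·3/12) + 11.81·e^(−0.0323·5/12) = 20.7768
Fair futures F* = (S − I)·e^(rT) = (624.40 − 20.7768)·e^0.016150 = 603.6232 × 1.016281 = 613.4508
Market €632.55 > fair 613.4508: forward overpriced → cash-and-carry (borrow at r, buy the stock and collect the dividends, short the forward).
Profit at T = |F_mkt − F*| = |632.55 − 613.4508| = €19.10 per share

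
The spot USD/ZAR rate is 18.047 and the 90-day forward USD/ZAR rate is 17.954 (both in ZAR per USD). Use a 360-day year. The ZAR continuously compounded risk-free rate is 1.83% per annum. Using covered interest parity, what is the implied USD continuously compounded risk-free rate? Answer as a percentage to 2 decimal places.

3.90%

F = S·e^((r_ZAR − r_USD)T) ⇒ r_USD = r_ZAR − ln(F/S)/T
ln(17.954/18.047) = -0.005167; /(90/360) = -0.020668
r_USD = 0.0183 + 0.020668 = 0.038968
r_USD = 3.90%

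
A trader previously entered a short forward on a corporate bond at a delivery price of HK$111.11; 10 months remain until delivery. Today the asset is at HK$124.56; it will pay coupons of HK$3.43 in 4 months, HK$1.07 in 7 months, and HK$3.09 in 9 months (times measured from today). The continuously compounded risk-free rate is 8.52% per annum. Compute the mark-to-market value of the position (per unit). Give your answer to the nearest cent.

-HK$13.81

PV(remaining coupons) I = 3.43·e^(−0.0852·4/12) + 1.07·e^(−0.0852·7/12) + 3.09·e^(−0.0852·9/12) = 7.2508
Current forward F = (S − I)·e^(rT) = (124.56 − 7.2508)·e^(0.0852·10/12) = 117.3092 × 1.073581 = 125.9409
Value (long) = (F − K)·e^(−rT) = (125.9409 − 111.11) × 0.931462 = 13.8144
Short position value = −(long value) = -HK$13.81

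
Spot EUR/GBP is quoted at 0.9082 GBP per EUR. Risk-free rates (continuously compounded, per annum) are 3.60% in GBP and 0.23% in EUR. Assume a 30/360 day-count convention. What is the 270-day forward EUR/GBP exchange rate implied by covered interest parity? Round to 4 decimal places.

0.9314

F = S·e^((r_GBP − r_EUR)T) = 0.9082 · e^((0.0360 − 0.0023) × 270/360)
= 0.9082 · e^0.025275 = 0.9082 × 1.025597
F = 0.9314 GBP per EUR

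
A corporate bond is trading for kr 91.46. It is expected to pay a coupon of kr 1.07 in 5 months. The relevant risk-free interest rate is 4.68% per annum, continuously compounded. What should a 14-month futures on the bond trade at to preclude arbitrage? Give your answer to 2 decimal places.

PV(coupons) I = 1.07·e^(−0.0468·5/12)
I = 1.0493
F = (S − I)·e^(rT) = (91.46 − 1.0493) · e^(0.0468·14/12)
= 90.4107 · e^0.054600 = 90.4107 × 1.056118 = kr 95.48

kr 95.48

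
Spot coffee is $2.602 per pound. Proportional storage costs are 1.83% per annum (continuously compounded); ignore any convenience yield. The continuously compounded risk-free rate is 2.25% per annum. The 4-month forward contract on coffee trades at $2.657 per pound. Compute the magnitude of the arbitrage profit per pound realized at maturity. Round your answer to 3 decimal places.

$0.019 per pound

Fair forward: F* = S·e^(carry·T), with carry = (r + u) = 0.0225 + 0.0183 = 0.0408
F* = 2.602 · e^(0.0408 × 4/12) = 2.602 · e^0.013600 = 2.602 × 1.013693 = $2.6376
Market $2.657 > fair $2.6376: forward overpriced → cash-and-carry (buy spot, short the forward).
At maturity, profit = |F_mkt − F*| = |2.657 − 2.6376| = $0.019 per pound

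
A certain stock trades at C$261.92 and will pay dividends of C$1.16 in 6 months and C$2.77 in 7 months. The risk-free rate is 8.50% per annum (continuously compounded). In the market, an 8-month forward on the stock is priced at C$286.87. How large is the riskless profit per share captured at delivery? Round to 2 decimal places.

C$13.65 per share

PV(dividends) I = 1.16·e^(−0.0850·6/12) + 2.77·e^(−0.0850·7/12) = 3.7477
Fair forward F* = (S − I)·e^(rT) = (261.92 − 3.7477)·e^0.056667 = 258.1723 × 1.058303 = 273.2245
Market C$286.87 > fair 273.2245: forward overpriced → cash-and-carry (borrow at r, buy the stock and collect the dividends, short the forward).
Profit at T = |F_mkt − F*| = |286.87 − 273.2245| = C$13.65 per share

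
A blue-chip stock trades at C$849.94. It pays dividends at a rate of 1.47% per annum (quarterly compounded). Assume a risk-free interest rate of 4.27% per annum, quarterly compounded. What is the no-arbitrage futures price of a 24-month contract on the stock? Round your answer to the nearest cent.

F = S · (1+r/4)^(4T) / (1+q/4)^(4T)
= 849.94 × 1.088660 / 1.029781 = 849.94 × 1.057176
F = C$898.54

C$898.54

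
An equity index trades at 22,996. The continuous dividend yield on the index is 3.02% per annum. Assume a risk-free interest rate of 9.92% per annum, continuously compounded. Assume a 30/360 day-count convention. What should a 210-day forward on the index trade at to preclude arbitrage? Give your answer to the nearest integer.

23,940

F = S·e^((r − q)T) = 22996 · e^((0.0992 − 0.0302) × 210/360)
= 22996 · e^0.040250 = 22996 × 1.041071
F = 23,940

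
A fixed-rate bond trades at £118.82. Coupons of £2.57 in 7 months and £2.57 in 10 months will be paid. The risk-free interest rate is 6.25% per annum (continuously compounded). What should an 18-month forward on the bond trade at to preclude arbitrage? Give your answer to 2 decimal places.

PV(coupons) I = 2.57·e^(−0.0625·7/12) + 2.57·e^(−0.0625·10/12)
I = 2.4780 + 2.4396 = 4.9176
F = (S − I)·e^(rT) = (118.82 − 4.9176) · e^(0.0625·18/12)
= 113.9024 · e^0.093750 = 113.9024 × 1.098285 = £125.10

£125.10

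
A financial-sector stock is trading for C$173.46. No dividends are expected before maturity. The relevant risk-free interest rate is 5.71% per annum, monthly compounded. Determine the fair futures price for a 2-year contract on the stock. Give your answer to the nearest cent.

C$194.39

F = S · (1+r/12)^(12T)
= 173.46 × 1.120673
F = C$194.39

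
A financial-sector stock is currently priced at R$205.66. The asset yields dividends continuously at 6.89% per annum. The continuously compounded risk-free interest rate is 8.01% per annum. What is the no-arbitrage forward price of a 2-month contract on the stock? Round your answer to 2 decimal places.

R$206.04

F = S·e^((r − q)T) = 205.66 · e^((0.0801 − 0.0689) × 2/12)
= 205.66 · e^0.001867 = 205.66 × 1.001869
F = R$206.04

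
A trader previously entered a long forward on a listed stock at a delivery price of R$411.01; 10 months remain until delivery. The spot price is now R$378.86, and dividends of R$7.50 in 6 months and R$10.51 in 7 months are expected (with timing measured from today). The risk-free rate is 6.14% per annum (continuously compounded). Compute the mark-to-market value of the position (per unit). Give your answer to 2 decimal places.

-R$29.06

PV(remaining dividends) I = 7.50·e^(−0.0614·6/12) + 10.51·e^(−0.0614·7/12) = 17.4135
Current forward F = (S − I)·e^(rT) = (378.86 − 17.4135)·e^(0.0614·10/12) = 361.4465 × 1.052498 = 380.4217
Value (long) = (F − K)·e^(−rT) = (380.4217 − 411.01) × 0.950120 = -29.0626
Value = -R$29.06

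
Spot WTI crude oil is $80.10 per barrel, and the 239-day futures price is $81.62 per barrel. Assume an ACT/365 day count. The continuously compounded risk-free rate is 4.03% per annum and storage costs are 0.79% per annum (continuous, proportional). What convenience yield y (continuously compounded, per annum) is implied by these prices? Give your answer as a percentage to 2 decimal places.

F = S·e^((r+u−y)T) ⇒ (r+u−y) = ln(F/S)/T
ln(81.62/80.10) = 0.018798; /T ⇒ 0.028708
y = r + u − ln(F/S)/T = 0.0403 + 0.0079 − 0.028708 = 0.019492
y = 1.95%

1.95%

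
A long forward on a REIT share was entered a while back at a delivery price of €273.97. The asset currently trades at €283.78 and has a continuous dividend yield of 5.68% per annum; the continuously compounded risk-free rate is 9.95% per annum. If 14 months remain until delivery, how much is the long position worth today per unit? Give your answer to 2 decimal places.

€21.64

Current fair forward for the remaining 14 months: F = S·e^((r − q)·T), (r − q) = 0.0995 − 0.0568 = 0.0427
F = 283.78 · e^(0.0427 × 14/12) = 283.78 × 1.051078 = 298.2749
Value of long forward = (F − K)·e^(−rT) = (298.2749 − 273.97) · e^(−0.0995·14/12)
= 24.3049 × 0.890401 = 21.64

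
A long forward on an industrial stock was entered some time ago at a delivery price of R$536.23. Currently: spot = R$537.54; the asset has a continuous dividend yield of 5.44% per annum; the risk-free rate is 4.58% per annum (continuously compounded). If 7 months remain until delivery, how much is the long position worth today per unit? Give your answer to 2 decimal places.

-R$1.34

Current fair forward for the remaining 7 months: F = S·e^((r − q)·T), (r − q) = 0.0458 − 0.0544 = -0.0086
F = 537.54 · e^(-0.0086 × 7/12) = 537.54 × 0.994996 = 534.8501
Value of long forward = (F − K)·e^(−rT) = (534.8501 − 536.23) · e^(−0.0458·7/12)
= -1.3799 × 0.973637 = -1.34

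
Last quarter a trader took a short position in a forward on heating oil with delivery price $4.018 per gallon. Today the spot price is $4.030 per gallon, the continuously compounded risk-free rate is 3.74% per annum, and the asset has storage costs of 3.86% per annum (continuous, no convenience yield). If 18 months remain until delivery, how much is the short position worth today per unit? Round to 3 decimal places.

Current fair forward for the remaining 18 months: F = S·e^((r + u)·T), (r + u) = 0.0374 + 0.0386 = 0.0760
F = 4.030 · e^(0.0760 × 18/12) = 4.030 × 1.120752 = 4.5166
Value of long forward = (F − K)·e^(−rT) = (4.5166 − 4.018) · e^(−0.0374·18/12)
= 0.4986 × 0.945445 = 0.471
Short position value = −(long value) = -$0.471

-$0.471 per gallon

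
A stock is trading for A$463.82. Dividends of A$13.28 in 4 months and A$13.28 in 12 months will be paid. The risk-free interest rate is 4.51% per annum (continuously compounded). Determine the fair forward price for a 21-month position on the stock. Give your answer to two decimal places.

A$474.02

PV(dividends) I = 13.28·e^(−0.0451·4/12) + 13.28·e^(−0.0451·12/12)
I = 13.0819 + 12.6944 = 25.7763
F = (S − I)·e^(rT) = (463.82 − 25.7763) · e^(0.0451·21/12)
= 438.0437 · e^0.078925 = 438.0437 × 1.082123 = A$474.02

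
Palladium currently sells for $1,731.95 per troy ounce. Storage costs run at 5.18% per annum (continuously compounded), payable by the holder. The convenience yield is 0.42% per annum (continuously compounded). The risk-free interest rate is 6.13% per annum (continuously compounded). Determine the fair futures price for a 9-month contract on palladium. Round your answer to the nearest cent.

$1,879.34 per troy ounce

Net carry = r + u − y = 0.0613 + 0.0518 − 0.0042 = 0.1089
F = S·e^((r+u−y)T) = 1731.95 · e^(0.1089 × 9/12) = 1731.95 · e^0.08167500
= 1731.95 × 1.08510309 = $1,879.34 per troy ounce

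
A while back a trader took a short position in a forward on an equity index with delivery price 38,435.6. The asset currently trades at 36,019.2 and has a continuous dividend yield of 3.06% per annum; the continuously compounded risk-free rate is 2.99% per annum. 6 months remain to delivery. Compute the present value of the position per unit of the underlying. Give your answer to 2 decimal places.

Current fair forward for the remaining 6 months: F = S·e^((r − q)·T), (r − q) = 0.0299 − 0.0306 = -0.0007
F = 36019.2 · e^(-0.0007 × 6/12) = 36019.2 × 0.99965006 = 36006.5954
Value of long forward = (F − K)·e^(−rT) = (36006.5954 − 38435.6) · e^(−0.0299·6/12)
= -2429.0046 × 0.98516120 = -2392.96
Short position value = −(long value) = 2392.96

2392.96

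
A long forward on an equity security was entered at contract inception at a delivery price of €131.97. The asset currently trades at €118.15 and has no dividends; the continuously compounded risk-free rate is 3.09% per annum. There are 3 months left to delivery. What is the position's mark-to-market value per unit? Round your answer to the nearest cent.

-€12.80

Current fair forward for the remaining 3 months: F = S·e^(r·T), r = 0.0309
F = 118.15 · e^(0.0309 × 3/12) = 118.15 × 1.007755 = 119.0663
Value of long forward = (F − K)·e^(−rT) = (119.0663 − 131.97) · e^(−0.0309·3/12)
= -12.9037 × 0.992305 = -12.80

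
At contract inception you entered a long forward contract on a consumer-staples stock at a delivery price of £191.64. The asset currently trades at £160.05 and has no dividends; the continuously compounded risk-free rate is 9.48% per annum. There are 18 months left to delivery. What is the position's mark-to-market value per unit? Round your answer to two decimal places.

-£6.19

Current fair forward for the remaining 18 months: F = S·e^(r·T), r = 0.0948
F = 160.05 · e^(0.0948 × 18/12) = 160.05 × 1.152807 = 184.5068
Value of long forward = (F − K)·e^(−rT) = (184.5068 − 191.64) · e^(−0.0948·18/12)
= -7.1332 × 0.867448 = -6.19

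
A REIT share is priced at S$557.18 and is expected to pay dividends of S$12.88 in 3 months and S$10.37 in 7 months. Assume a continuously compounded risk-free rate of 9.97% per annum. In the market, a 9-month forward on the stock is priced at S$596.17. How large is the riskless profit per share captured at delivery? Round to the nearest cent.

S$19.81 per share

PV(dividends) I = 12.88·e^(−0.0997·3/12) + 10.37·e^(−0.0997·7/12) = 22.3470
Fair forward F* = (S − I)·e^(rT) = (557.18 − 22.3470)·e^0.074775 = 534.8330 × 1.077642 = 576.3585
Market S$596.17 > fair 576.3585: forward overpriced → cash-and-carry (borrow at r, buy the stock and collect the dividends, short the forward).
Profit at T = |F_mkt − F*| = |596.17 − 576.3585| = S$19.81 per share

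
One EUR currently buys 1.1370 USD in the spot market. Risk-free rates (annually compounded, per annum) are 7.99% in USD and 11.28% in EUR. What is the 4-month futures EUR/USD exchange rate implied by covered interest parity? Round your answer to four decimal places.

By covered interest parity, F = S · (1+r_USD)^T / (1+r_EUR)^T
= 1.1370 × 1.025954 / 1.036269 = 1.1370 × 0.990046
F = 1.1257 USD per EUR

1.1257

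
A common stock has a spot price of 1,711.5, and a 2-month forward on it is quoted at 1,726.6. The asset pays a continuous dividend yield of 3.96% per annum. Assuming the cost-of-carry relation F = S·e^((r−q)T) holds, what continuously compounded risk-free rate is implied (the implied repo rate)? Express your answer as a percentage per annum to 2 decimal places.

9.23%

From F = S·e^((r−q)T): (r − q) = ln(F/S)/T
ln(1726.6/1711.5) = ln(1.008823) = 0.008784
(r − q) = 0.008784 / (2/12) = 0.052704
r = ln(F/S)/T + q = 0.052704 + 0.0396 = 0.092304
r = 9.23%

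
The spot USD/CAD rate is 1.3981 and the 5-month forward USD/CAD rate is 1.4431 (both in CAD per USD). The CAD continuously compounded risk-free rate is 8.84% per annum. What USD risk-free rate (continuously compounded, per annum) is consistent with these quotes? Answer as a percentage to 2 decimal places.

F = S·e^((r_CAD − r_USD)T) ⇒ r_USD = r_CAD − ln(F/S)/T
ln(1.4431/1.3981) = 0.031679; /(5/12) = 0.076030
r_USD = 0.0884 − 0.076030 = 0.012370
r_USD = 1.24%

1.24%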